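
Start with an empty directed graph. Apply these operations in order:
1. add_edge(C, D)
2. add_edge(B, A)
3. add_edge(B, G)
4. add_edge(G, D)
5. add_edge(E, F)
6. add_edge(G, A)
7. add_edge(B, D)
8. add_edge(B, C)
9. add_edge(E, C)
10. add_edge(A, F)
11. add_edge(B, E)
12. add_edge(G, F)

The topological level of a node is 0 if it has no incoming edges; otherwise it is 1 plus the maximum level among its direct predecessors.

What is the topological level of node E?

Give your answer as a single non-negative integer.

Op 1: add_edge(C, D). Edges now: 1
Op 2: add_edge(B, A). Edges now: 2
Op 3: add_edge(B, G). Edges now: 3
Op 4: add_edge(G, D). Edges now: 4
Op 5: add_edge(E, F). Edges now: 5
Op 6: add_edge(G, A). Edges now: 6
Op 7: add_edge(B, D). Edges now: 7
Op 8: add_edge(B, C). Edges now: 8
Op 9: add_edge(E, C). Edges now: 9
Op 10: add_edge(A, F). Edges now: 10
Op 11: add_edge(B, E). Edges now: 11
Op 12: add_edge(G, F). Edges now: 12
Compute levels (Kahn BFS):
  sources (in-degree 0): B
  process B: level=0
    B->A: in-degree(A)=1, level(A)>=1
    B->C: in-degree(C)=1, level(C)>=1
    B->D: in-degree(D)=2, level(D)>=1
    B->E: in-degree(E)=0, level(E)=1, enqueue
    B->G: in-degree(G)=0, level(G)=1, enqueue
  process E: level=1
    E->C: in-degree(C)=0, level(C)=2, enqueue
    E->F: in-degree(F)=2, level(F)>=2
  process G: level=1
    G->A: in-degree(A)=0, level(A)=2, enqueue
    G->D: in-degree(D)=1, level(D)>=2
    G->F: in-degree(F)=1, level(F)>=2
  process C: level=2
    C->D: in-degree(D)=0, level(D)=3, enqueue
  process A: level=2
    A->F: in-degree(F)=0, level(F)=3, enqueue
  process D: level=3
  process F: level=3
All levels: A:2, B:0, C:2, D:3, E:1, F:3, G:1
level(E) = 1

Answer: 1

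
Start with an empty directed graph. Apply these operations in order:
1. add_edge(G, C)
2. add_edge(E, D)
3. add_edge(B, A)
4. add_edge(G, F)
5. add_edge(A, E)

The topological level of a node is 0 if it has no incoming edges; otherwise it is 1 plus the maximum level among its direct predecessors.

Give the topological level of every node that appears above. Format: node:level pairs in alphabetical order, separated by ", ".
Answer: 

Answer: A:1, B:0, C:1, D:3, E:2, F:1, G:0

Derivation:
Op 1: add_edge(G, C). Edges now: 1
Op 2: add_edge(E, D). Edges now: 2
Op 3: add_edge(B, A). Edges now: 3
Op 4: add_edge(G, F). Edges now: 4
Op 5: add_edge(A, E). Edges now: 5
Compute levels (Kahn BFS):
  sources (in-degree 0): B, G
  process B: level=0
    B->A: in-degree(A)=0, level(A)=1, enqueue
  process G: level=0
    G->C: in-degree(C)=0, level(C)=1, enqueue
    G->F: in-degree(F)=0, level(F)=1, enqueue
  process A: level=1
    A->E: in-degree(E)=0, level(E)=2, enqueue
  process C: level=1
  process F: level=1
  process E: level=2
    E->D: in-degree(D)=0, level(D)=3, enqueue
  process D: level=3
All levels: A:1, B:0, C:1, D:3, E:2, F:1, G:0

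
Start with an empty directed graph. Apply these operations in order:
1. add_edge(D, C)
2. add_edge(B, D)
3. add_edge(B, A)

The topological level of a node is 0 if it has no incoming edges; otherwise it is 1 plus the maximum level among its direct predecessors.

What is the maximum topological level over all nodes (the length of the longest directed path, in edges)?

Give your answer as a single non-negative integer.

Answer: 2

Derivation:
Op 1: add_edge(D, C). Edges now: 1
Op 2: add_edge(B, D). Edges now: 2
Op 3: add_edge(B, A). Edges now: 3
Compute levels (Kahn BFS):
  sources (in-degree 0): B
  process B: level=0
    B->A: in-degree(A)=0, level(A)=1, enqueue
    B->D: in-degree(D)=0, level(D)=1, enqueue
  process A: level=1
  process D: level=1
    D->C: in-degree(C)=0, level(C)=2, enqueue
  process C: level=2
All levels: A:1, B:0, C:2, D:1
max level = 2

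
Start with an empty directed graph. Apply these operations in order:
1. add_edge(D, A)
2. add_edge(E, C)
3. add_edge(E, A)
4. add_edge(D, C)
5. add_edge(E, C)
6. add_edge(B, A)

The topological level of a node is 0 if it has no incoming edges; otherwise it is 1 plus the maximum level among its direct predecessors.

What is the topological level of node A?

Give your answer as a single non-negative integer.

Op 1: add_edge(D, A). Edges now: 1
Op 2: add_edge(E, C). Edges now: 2
Op 3: add_edge(E, A). Edges now: 3
Op 4: add_edge(D, C). Edges now: 4
Op 5: add_edge(E, C) (duplicate, no change). Edges now: 4
Op 6: add_edge(B, A). Edges now: 5
Compute levels (Kahn BFS):
  sources (in-degree 0): B, D, E
  process B: level=0
    B->A: in-degree(A)=2, level(A)>=1
  process D: level=0
    D->A: in-degree(A)=1, level(A)>=1
    D->C: in-degree(C)=1, level(C)>=1
  process E: level=0
    E->A: in-degree(A)=0, level(A)=1, enqueue
    E->C: in-degree(C)=0, level(C)=1, enqueue
  process A: level=1
  process C: level=1
All levels: A:1, B:0, C:1, D:0, E:0
level(A) = 1

Answer: 1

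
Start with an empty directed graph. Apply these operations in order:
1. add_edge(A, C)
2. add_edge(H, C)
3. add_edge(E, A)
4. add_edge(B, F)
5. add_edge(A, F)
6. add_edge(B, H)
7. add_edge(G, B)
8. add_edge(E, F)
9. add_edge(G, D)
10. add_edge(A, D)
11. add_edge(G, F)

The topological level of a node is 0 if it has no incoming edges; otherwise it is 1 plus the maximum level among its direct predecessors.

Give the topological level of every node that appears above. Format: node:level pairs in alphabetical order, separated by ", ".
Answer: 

Op 1: add_edge(A, C). Edges now: 1
Op 2: add_edge(H, C). Edges now: 2
Op 3: add_edge(E, A). Edges now: 3
Op 4: add_edge(B, F). Edges now: 4
Op 5: add_edge(A, F). Edges now: 5
Op 6: add_edge(B, H). Edges now: 6
Op 7: add_edge(G, B). Edges now: 7
Op 8: add_edge(E, F). Edges now: 8
Op 9: add_edge(G, D). Edges now: 9
Op 10: add_edge(A, D). Edges now: 10
Op 11: add_edge(G, F). Edges now: 11
Compute levels (Kahn BFS):
  sources (in-degree 0): E, G
  process E: level=0
    E->A: in-degree(A)=0, level(A)=1, enqueue
    E->F: in-degree(F)=3, level(F)>=1
  process G: level=0
    G->B: in-degree(B)=0, level(B)=1, enqueue
    G->D: in-degree(D)=1, level(D)>=1
    G->F: in-degree(F)=2, level(F)>=1
  process A: level=1
    A->C: in-degree(C)=1, level(C)>=2
    A->D: in-degree(D)=0, level(D)=2, enqueue
    A->F: in-degree(F)=1, level(F)>=2
  process B: level=1
    B->F: in-degree(F)=0, level(F)=2, enqueue
    B->H: in-degree(H)=0, level(H)=2, enqueue
  process D: level=2
  process F: level=2
  process H: level=2
    H->C: in-degree(C)=0, level(C)=3, enqueue
  process C: level=3
All levels: A:1, B:1, C:3, D:2, E:0, F:2, G:0, H:2

Answer: A:1, B:1, C:3, D:2, E:0, F:2, G:0, H:2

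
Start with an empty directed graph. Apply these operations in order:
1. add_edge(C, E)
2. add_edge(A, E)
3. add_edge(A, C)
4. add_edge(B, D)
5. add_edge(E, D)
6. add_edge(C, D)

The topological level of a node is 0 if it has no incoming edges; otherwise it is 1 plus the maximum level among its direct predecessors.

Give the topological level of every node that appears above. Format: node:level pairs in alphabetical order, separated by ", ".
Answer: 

Answer: A:0, B:0, C:1, D:3, E:2

Derivation:
Op 1: add_edge(C, E). Edges now: 1
Op 2: add_edge(A, E). Edges now: 2
Op 3: add_edge(A, C). Edges now: 3
Op 4: add_edge(B, D). Edges now: 4
Op 5: add_edge(E, D). Edges now: 5
Op 6: add_edge(C, D). Edges now: 6
Compute levels (Kahn BFS):
  sources (in-degree 0): A, B
  process A: level=0
    A->C: in-degree(C)=0, level(C)=1, enqueue
    A->E: in-degree(E)=1, level(E)>=1
  process B: level=0
    B->D: in-degree(D)=2, level(D)>=1
  process C: level=1
    C->D: in-degree(D)=1, level(D)>=2
    C->E: in-degree(E)=0, level(E)=2, enqueue
  process E: level=2
    E->D: in-degree(D)=0, level(D)=3, enqueue
  process D: level=3
All levels: A:0, B:0, C:1, D:3, E:2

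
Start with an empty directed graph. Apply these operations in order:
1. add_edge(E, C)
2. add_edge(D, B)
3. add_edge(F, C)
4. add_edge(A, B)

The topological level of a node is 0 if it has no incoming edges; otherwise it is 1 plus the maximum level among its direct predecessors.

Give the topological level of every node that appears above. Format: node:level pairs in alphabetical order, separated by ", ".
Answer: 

Answer: A:0, B:1, C:1, D:0, E:0, F:0

Derivation:
Op 1: add_edge(E, C). Edges now: 1
Op 2: add_edge(D, B). Edges now: 2
Op 3: add_edge(F, C). Edges now: 3
Op 4: add_edge(A, B). Edges now: 4
Compute levels (Kahn BFS):
  sources (in-degree 0): A, D, E, F
  process A: level=0
    A->B: in-degree(B)=1, level(B)>=1
  process D: level=0
    D->B: in-degree(B)=0, level(B)=1, enqueue
  process E: level=0
    E->C: in-degree(C)=1, level(C)>=1
  process F: level=0
    F->C: in-degree(C)=0, level(C)=1, enqueue
  process B: level=1
  process C: level=1
All levels: A:0, B:1, C:1, D:0, E:0, F:0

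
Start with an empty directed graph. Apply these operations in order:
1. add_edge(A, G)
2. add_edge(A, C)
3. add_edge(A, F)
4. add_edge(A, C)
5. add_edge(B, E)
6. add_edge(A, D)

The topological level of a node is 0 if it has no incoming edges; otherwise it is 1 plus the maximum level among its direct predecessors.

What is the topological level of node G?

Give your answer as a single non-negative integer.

Answer: 1

Derivation:
Op 1: add_edge(A, G). Edges now: 1
Op 2: add_edge(A, C). Edges now: 2
Op 3: add_edge(A, F). Edges now: 3
Op 4: add_edge(A, C) (duplicate, no change). Edges now: 3
Op 5: add_edge(B, E). Edges now: 4
Op 6: add_edge(A, D). Edges now: 5
Compute levels (Kahn BFS):
  sources (in-degree 0): A, B
  process A: level=0
    A->C: in-degree(C)=0, level(C)=1, enqueue
    A->D: in-degree(D)=0, level(D)=1, enqueue
    A->F: in-degree(F)=0, level(F)=1, enqueue
    A->G: in-degree(G)=0, level(G)=1, enqueue
  process B: level=0
    B->E: in-degree(E)=0, level(E)=1, enqueue
  process C: level=1
  process D: level=1
  process F: level=1
  process G: level=1
  process E: level=1
All levels: A:0, B:0, C:1, D:1, E:1, F:1, G:1
level(G) = 1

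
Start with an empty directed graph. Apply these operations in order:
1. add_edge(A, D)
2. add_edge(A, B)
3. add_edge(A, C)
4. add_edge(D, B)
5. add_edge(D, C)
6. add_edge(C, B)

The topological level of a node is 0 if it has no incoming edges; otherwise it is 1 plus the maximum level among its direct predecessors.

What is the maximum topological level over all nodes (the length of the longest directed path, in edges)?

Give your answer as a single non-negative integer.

Op 1: add_edge(A, D). Edges now: 1
Op 2: add_edge(A, B). Edges now: 2
Op 3: add_edge(A, C). Edges now: 3
Op 4: add_edge(D, B). Edges now: 4
Op 5: add_edge(D, C). Edges now: 5
Op 6: add_edge(C, B). Edges now: 6
Compute levels (Kahn BFS):
  sources (in-degree 0): A
  process A: level=0
    A->B: in-degree(B)=2, level(B)>=1
    A->C: in-degree(C)=1, level(C)>=1
    A->D: in-degree(D)=0, level(D)=1, enqueue
  process D: level=1
    D->B: in-degree(B)=1, level(B)>=2
    D->C: in-degree(C)=0, level(C)=2, enqueue
  process C: level=2
    C->B: in-degree(B)=0, level(B)=3, enqueue
  process B: level=3
All levels: A:0, B:3, C:2, D:1
max level = 3

Answer: 3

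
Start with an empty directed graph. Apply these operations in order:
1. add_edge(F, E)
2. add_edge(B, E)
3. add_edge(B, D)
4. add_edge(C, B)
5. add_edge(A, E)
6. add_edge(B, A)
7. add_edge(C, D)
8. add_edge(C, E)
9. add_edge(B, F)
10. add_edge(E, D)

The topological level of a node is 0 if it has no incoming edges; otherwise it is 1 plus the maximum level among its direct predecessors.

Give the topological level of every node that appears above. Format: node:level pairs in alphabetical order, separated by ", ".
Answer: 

Op 1: add_edge(F, E). Edges now: 1
Op 2: add_edge(B, E). Edges now: 2
Op 3: add_edge(B, D). Edges now: 3
Op 4: add_edge(C, B). Edges now: 4
Op 5: add_edge(A, E). Edges now: 5
Op 6: add_edge(B, A). Edges now: 6
Op 7: add_edge(C, D). Edges now: 7
Op 8: add_edge(C, E). Edges now: 8
Op 9: add_edge(B, F). Edges now: 9
Op 10: add_edge(E, D). Edges now: 10
Compute levels (Kahn BFS):
  sources (in-degree 0): C
  process C: level=0
    C->B: in-degree(B)=0, level(B)=1, enqueue
    C->D: in-degree(D)=2, level(D)>=1
    C->E: in-degree(E)=3, level(E)>=1
  process B: level=1
    B->A: in-degree(A)=0, level(A)=2, enqueue
    B->D: in-degree(D)=1, level(D)>=2
    B->E: in-degree(E)=2, level(E)>=2
    B->F: in-degree(F)=0, level(F)=2, enqueue
  process A: level=2
    A->E: in-degree(E)=1, level(E)>=3
  process F: level=2
    F->E: in-degree(E)=0, level(E)=3, enqueue
  process E: level=3
    E->D: in-degree(D)=0, level(D)=4, enqueue
  process D: level=4
All levels: A:2, B:1, C:0, D:4, E:3, F:2

Answer: A:2, B:1, C:0, D:4, E:3, F:2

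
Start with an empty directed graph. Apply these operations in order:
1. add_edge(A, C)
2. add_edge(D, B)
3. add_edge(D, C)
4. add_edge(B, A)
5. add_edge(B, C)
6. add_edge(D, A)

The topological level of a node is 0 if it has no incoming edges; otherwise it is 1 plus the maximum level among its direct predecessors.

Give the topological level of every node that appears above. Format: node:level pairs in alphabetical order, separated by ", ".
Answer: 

Op 1: add_edge(A, C). Edges now: 1
Op 2: add_edge(D, B). Edges now: 2
Op 3: add_edge(D, C). Edges now: 3
Op 4: add_edge(B, A). Edges now: 4
Op 5: add_edge(B, C). Edges now: 5
Op 6: add_edge(D, A). Edges now: 6
Compute levels (Kahn BFS):
  sources (in-degree 0): D
  process D: level=0
    D->A: in-degree(A)=1, level(A)>=1
    D->B: in-degree(B)=0, level(B)=1, enqueue
    D->C: in-degree(C)=2, level(C)>=1
  process B: level=1
    B->A: in-degree(A)=0, level(A)=2, enqueue
    B->C: in-degree(C)=1, level(C)>=2
  process A: level=2
    A->C: in-degree(C)=0, level(C)=3, enqueue
  process C: level=3
All levels: A:2, B:1, C:3, D:0

Answer: A:2, B:1, C:3, D:0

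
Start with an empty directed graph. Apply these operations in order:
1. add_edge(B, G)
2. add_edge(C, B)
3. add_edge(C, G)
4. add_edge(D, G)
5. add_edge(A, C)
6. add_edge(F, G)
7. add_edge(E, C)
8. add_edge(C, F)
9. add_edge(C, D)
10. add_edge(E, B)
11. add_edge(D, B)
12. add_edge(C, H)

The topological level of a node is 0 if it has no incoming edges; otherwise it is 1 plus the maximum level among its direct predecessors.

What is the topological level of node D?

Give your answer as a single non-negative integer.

Op 1: add_edge(B, G). Edges now: 1
Op 2: add_edge(C, B). Edges now: 2
Op 3: add_edge(C, G). Edges now: 3
Op 4: add_edge(D, G). Edges now: 4
Op 5: add_edge(A, C). Edges now: 5
Op 6: add_edge(F, G). Edges now: 6
Op 7: add_edge(E, C). Edges now: 7
Op 8: add_edge(C, F). Edges now: 8
Op 9: add_edge(C, D). Edges now: 9
Op 10: add_edge(E, B). Edges now: 10
Op 11: add_edge(D, B). Edges now: 11
Op 12: add_edge(C, H). Edges now: 12
Compute levels (Kahn BFS):
  sources (in-degree 0): A, E
  process A: level=0
    A->C: in-degree(C)=1, level(C)>=1
  process E: level=0
    E->B: in-degree(B)=2, level(B)>=1
    E->C: in-degree(C)=0, level(C)=1, enqueue
  process C: level=1
    C->B: in-degree(B)=1, level(B)>=2
    C->D: in-degree(D)=0, level(D)=2, enqueue
    C->F: in-degree(F)=0, level(F)=2, enqueue
    C->G: in-degree(G)=3, level(G)>=2
    C->H: in-degree(H)=0, level(H)=2, enqueue
  process D: level=2
    D->B: in-degree(B)=0, level(B)=3, enqueue
    D->G: in-degree(G)=2, level(G)>=3
  process F: level=2
    F->G: in-degree(G)=1, level(G)>=3
  process H: level=2
  process B: level=3
    B->G: in-degree(G)=0, level(G)=4, enqueue
  process G: level=4
All levels: A:0, B:3, C:1, D:2, E:0, F:2, G:4, H:2
level(D) = 2

Answer: 2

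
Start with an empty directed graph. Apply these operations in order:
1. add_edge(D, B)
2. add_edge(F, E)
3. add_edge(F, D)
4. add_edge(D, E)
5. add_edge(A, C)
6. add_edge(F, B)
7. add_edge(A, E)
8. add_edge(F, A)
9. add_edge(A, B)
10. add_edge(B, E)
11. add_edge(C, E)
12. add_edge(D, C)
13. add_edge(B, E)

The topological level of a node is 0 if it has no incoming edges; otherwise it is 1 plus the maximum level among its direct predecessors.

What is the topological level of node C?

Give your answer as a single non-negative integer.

Op 1: add_edge(D, B). Edges now: 1
Op 2: add_edge(F, E). Edges now: 2
Op 3: add_edge(F, D). Edges now: 3
Op 4: add_edge(D, E). Edges now: 4
Op 5: add_edge(A, C). Edges now: 5
Op 6: add_edge(F, B). Edges now: 6
Op 7: add_edge(A, E). Edges now: 7
Op 8: add_edge(F, A). Edges now: 8
Op 9: add_edge(A, B). Edges now: 9
Op 10: add_edge(B, E). Edges now: 10
Op 11: add_edge(C, E). Edges now: 11
Op 12: add_edge(D, C). Edges now: 12
Op 13: add_edge(B, E) (duplicate, no change). Edges now: 12
Compute levels (Kahn BFS):
  sources (in-degree 0): F
  process F: level=0
    F->A: in-degree(A)=0, level(A)=1, enqueue
    F->B: in-degree(B)=2, level(B)>=1
    F->D: in-degree(D)=0, level(D)=1, enqueue
    F->E: in-degree(E)=4, level(E)>=1
  process A: level=1
    A->B: in-degree(B)=1, level(B)>=2
    A->C: in-degree(C)=1, level(C)>=2
    A->E: in-degree(E)=3, level(E)>=2
  process D: level=1
    D->B: in-degree(B)=0, level(B)=2, enqueue
    D->C: in-degree(C)=0, level(C)=2, enqueue
    D->E: in-degree(E)=2, level(E)>=2
  process B: level=2
    B->E: in-degree(E)=1, level(E)>=3
  process C: level=2
    C->E: in-degree(E)=0, level(E)=3, enqueue
  process E: level=3
All levels: A:1, B:2, C:2, D:1, E:3, F:0
level(C) = 2

Answer: 2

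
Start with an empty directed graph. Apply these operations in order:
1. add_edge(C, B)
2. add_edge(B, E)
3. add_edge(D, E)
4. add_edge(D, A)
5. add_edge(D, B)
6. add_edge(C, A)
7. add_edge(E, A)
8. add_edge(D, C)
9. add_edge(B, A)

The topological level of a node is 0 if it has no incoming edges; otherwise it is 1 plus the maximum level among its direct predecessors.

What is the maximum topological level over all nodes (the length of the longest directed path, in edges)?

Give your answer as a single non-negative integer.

Answer: 4

Derivation:
Op 1: add_edge(C, B). Edges now: 1
Op 2: add_edge(B, E). Edges now: 2
Op 3: add_edge(D, E). Edges now: 3
Op 4: add_edge(D, A). Edges now: 4
Op 5: add_edge(D, B). Edges now: 5
Op 6: add_edge(C, A). Edges now: 6
Op 7: add_edge(E, A). Edges now: 7
Op 8: add_edge(D, C). Edges now: 8
Op 9: add_edge(B, A). Edges now: 9
Compute levels (Kahn BFS):
  sources (in-degree 0): D
  process D: level=0
    D->A: in-degree(A)=3, level(A)>=1
    D->B: in-degree(B)=1, level(B)>=1
    D->C: in-degree(C)=0, level(C)=1, enqueue
    D->E: in-degree(E)=1, level(E)>=1
  process C: level=1
    C->A: in-degree(A)=2, level(A)>=2
    C->B: in-degree(B)=0, level(B)=2, enqueue
  process B: level=2
    B->A: in-degree(A)=1, level(A)>=3
    B->E: in-degree(E)=0, level(E)=3, enqueue
  process E: level=3
    E->A: in-degree(A)=0, level(A)=4, enqueue
  process A: level=4
All levels: A:4, B:2, C:1, D:0, E:3
max level = 4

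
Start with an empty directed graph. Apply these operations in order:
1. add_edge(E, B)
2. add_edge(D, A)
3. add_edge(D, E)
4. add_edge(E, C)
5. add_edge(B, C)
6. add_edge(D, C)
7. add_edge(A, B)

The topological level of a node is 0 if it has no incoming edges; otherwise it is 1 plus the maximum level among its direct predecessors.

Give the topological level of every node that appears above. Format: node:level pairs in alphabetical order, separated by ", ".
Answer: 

Op 1: add_edge(E, B). Edges now: 1
Op 2: add_edge(D, A). Edges now: 2
Op 3: add_edge(D, E). Edges now: 3
Op 4: add_edge(E, C). Edges now: 4
Op 5: add_edge(B, C). Edges now: 5
Op 6: add_edge(D, C). Edges now: 6
Op 7: add_edge(A, B). Edges now: 7
Compute levels (Kahn BFS):
  sources (in-degree 0): D
  process D: level=0
    D->A: in-degree(A)=0, level(A)=1, enqueue
    D->C: in-degree(C)=2, level(C)>=1
    D->E: in-degree(E)=0, level(E)=1, enqueue
  process A: level=1
    A->B: in-degree(B)=1, level(B)>=2
  process E: level=1
    E->B: in-degree(B)=0, level(B)=2, enqueue
    E->C: in-degree(C)=1, level(C)>=2
  process B: level=2
    B->C: in-degree(C)=0, level(C)=3, enqueue
  process C: level=3
All levels: A:1, B:2, C:3, D:0, E:1

Answer: A:1, B:2, C:3, D:0, E:1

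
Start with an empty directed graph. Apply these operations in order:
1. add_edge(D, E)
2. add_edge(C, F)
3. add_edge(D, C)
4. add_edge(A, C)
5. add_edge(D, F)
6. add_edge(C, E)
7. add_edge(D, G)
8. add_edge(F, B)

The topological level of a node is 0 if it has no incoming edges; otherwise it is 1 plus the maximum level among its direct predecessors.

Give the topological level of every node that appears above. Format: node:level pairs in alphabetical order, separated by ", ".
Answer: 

Op 1: add_edge(D, E). Edges now: 1
Op 2: add_edge(C, F). Edges now: 2
Op 3: add_edge(D, C). Edges now: 3
Op 4: add_edge(A, C). Edges now: 4
Op 5: add_edge(D, F). Edges now: 5
Op 6: add_edge(C, E). Edges now: 6
Op 7: add_edge(D, G). Edges now: 7
Op 8: add_edge(F, B). Edges now: 8
Compute levels (Kahn BFS):
  sources (in-degree 0): A, D
  process A: level=0
    A->C: in-degree(C)=1, level(C)>=1
  process D: level=0
    D->C: in-degree(C)=0, level(C)=1, enqueue
    D->E: in-degree(E)=1, level(E)>=1
    D->F: in-degree(F)=1, level(F)>=1
    D->G: in-degree(G)=0, level(G)=1, enqueue
  process C: level=1
    C->E: in-degree(E)=0, level(E)=2, enqueue
    C->F: in-degree(F)=0, level(F)=2, enqueue
  process G: level=1
  process E: level=2
  process F: level=2
    F->B: in-degree(B)=0, level(B)=3, enqueue
  process B: level=3
All levels: A:0, B:3, C:1, D:0, E:2, F:2, G:1

Answer: A:0, B:3, C:1, D:0, E:2, F:2, G:1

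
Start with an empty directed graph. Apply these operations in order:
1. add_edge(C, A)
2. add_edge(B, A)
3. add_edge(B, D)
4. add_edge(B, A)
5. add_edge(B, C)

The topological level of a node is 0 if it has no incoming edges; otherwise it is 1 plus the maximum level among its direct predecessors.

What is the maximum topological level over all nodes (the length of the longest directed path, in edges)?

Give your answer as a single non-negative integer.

Op 1: add_edge(C, A). Edges now: 1
Op 2: add_edge(B, A). Edges now: 2
Op 3: add_edge(B, D). Edges now: 3
Op 4: add_edge(B, A) (duplicate, no change). Edges now: 3
Op 5: add_edge(B, C). Edges now: 4
Compute levels (Kahn BFS):
  sources (in-degree 0): B
  process B: level=0
    B->A: in-degree(A)=1, level(A)>=1
    B->C: in-degree(C)=0, level(C)=1, enqueue
    B->D: in-degree(D)=0, level(D)=1, enqueue
  process C: level=1
    C->A: in-degree(A)=0, level(A)=2, enqueue
  process D: level=1
  process A: level=2
All levels: A:2, B:0, C:1, D:1
max level = 2

Answer: 2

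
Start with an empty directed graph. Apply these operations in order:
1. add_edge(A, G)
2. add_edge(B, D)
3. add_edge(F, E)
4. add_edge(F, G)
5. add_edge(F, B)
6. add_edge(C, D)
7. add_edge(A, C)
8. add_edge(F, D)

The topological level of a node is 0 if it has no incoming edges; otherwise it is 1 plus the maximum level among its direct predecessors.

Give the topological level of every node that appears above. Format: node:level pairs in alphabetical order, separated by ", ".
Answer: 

Op 1: add_edge(A, G). Edges now: 1
Op 2: add_edge(B, D). Edges now: 2
Op 3: add_edge(F, E). Edges now: 3
Op 4: add_edge(F, G). Edges now: 4
Op 5: add_edge(F, B). Edges now: 5
Op 6: add_edge(C, D). Edges now: 6
Op 7: add_edge(A, C). Edges now: 7
Op 8: add_edge(F, D). Edges now: 8
Compute levels (Kahn BFS):
  sources (in-degree 0): A, F
  process A: level=0
    A->C: in-degree(C)=0, level(C)=1, enqueue
    A->G: in-degree(G)=1, level(G)>=1
  process F: level=0
    F->B: in-degree(B)=0, level(B)=1, enqueue
    F->D: in-degree(D)=2, level(D)>=1
    F->E: in-degree(E)=0, level(E)=1, enqueue
    F->G: in-degree(G)=0, level(G)=1, enqueue
  process C: level=1
    C->D: in-degree(D)=1, level(D)>=2
  process B: level=1
    B->D: in-degree(D)=0, level(D)=2, enqueue
  process E: level=1
  process G: level=1
  process D: level=2
All levels: A:0, B:1, C:1, D:2, E:1, F:0, G:1

Answer: A:0, B:1, C:1, D:2, E:1, F:0, G:1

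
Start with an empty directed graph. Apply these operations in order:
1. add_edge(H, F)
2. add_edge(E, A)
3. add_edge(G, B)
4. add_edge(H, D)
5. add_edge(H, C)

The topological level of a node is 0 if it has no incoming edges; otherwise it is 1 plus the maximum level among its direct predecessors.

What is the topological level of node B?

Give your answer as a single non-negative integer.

Op 1: add_edge(H, F). Edges now: 1
Op 2: add_edge(E, A). Edges now: 2
Op 3: add_edge(G, B). Edges now: 3
Op 4: add_edge(H, D). Edges now: 4
Op 5: add_edge(H, C). Edges now: 5
Compute levels (Kahn BFS):
  sources (in-degree 0): E, G, H
  process E: level=0
    E->A: in-degree(A)=0, level(A)=1, enqueue
  process G: level=0
    G->B: in-degree(B)=0, level(B)=1, enqueue
  process H: level=0
    H->C: in-degree(C)=0, level(C)=1, enqueue
    H->D: in-degree(D)=0, level(D)=1, enqueue
    H->F: in-degree(F)=0, level(F)=1, enqueue
  process A: level=1
  process B: level=1
  process C: level=1
  process D: level=1
  process F: level=1
All levels: A:1, B:1, C:1, D:1, E:0, F:1, G:0, H:0
level(B) = 1

Answer: 1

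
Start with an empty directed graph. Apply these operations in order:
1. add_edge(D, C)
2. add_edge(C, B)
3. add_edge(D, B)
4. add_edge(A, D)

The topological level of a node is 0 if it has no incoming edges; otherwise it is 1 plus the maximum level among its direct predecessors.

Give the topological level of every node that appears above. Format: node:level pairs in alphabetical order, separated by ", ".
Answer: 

Answer: A:0, B:3, C:2, D:1

Derivation:
Op 1: add_edge(D, C). Edges now: 1
Op 2: add_edge(C, B). Edges now: 2
Op 3: add_edge(D, B). Edges now: 3
Op 4: add_edge(A, D). Edges now: 4
Compute levels (Kahn BFS):
  sources (in-degree 0): A
  process A: level=0
    A->D: in-degree(D)=0, level(D)=1, enqueue
  process D: level=1
    D->B: in-degree(B)=1, level(B)>=2
    D->C: in-degree(C)=0, level(C)=2, enqueue
  process C: level=2
    C->B: in-degree(B)=0, level(B)=3, enqueue
  process B: level=3
All levels: A:0, B:3, C:2, D:1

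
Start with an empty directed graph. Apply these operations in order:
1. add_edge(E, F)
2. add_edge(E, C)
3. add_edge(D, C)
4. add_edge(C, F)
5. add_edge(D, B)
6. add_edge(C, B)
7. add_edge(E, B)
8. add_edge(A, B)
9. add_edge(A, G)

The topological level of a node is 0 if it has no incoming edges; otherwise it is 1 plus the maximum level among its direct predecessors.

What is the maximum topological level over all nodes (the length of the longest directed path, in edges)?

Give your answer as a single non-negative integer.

Answer: 2

Derivation:
Op 1: add_edge(E, F). Edges now: 1
Op 2: add_edge(E, C). Edges now: 2
Op 3: add_edge(D, C). Edges now: 3
Op 4: add_edge(C, F). Edges now: 4
Op 5: add_edge(D, B). Edges now: 5
Op 6: add_edge(C, B). Edges now: 6
Op 7: add_edge(E, B). Edges now: 7
Op 8: add_edge(A, B). Edges now: 8
Op 9: add_edge(A, G). Edges now: 9
Compute levels (Kahn BFS):
  sources (in-degree 0): A, D, E
  process A: level=0
    A->B: in-degree(B)=3, level(B)>=1
    A->G: in-degree(G)=0, level(G)=1, enqueue
  process D: level=0
    D->B: in-degree(B)=2, level(B)>=1
    D->C: in-degree(C)=1, level(C)>=1
  process E: level=0
    E->B: in-degree(B)=1, level(B)>=1
    E->C: in-degree(C)=0, level(C)=1, enqueue
    E->F: in-degree(F)=1, level(F)>=1
  process G: level=1
  process C: level=1
    C->B: in-degree(B)=0, level(B)=2, enqueue
    C->F: in-degree(F)=0, level(F)=2, enqueue
  process B: level=2
  process F: level=2
All levels: A:0, B:2, C:1, D:0, E:0, F:2, G:1
max level = 2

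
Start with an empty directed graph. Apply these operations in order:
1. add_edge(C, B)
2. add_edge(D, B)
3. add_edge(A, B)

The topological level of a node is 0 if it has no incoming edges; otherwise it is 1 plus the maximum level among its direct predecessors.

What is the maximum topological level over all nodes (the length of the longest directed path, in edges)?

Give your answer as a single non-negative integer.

Answer: 1

Derivation:
Op 1: add_edge(C, B). Edges now: 1
Op 2: add_edge(D, B). Edges now: 2
Op 3: add_edge(A, B). Edges now: 3
Compute levels (Kahn BFS):
  sources (in-degree 0): A, C, D
  process A: level=0
    A->B: in-degree(B)=2, level(B)>=1
  process C: level=0
    C->B: in-degree(B)=1, level(B)>=1
  process D: level=0
    D->B: in-degree(B)=0, level(B)=1, enqueue
  process B: level=1
All levels: A:0, B:1, C:0, D:0
max level = 1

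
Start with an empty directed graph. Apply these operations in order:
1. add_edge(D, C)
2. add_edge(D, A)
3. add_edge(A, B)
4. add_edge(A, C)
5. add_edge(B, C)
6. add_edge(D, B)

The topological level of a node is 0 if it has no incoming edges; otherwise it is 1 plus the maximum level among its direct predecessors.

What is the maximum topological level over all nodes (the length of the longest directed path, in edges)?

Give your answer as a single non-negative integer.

Answer: 3

Derivation:
Op 1: add_edge(D, C). Edges now: 1
Op 2: add_edge(D, A). Edges now: 2
Op 3: add_edge(A, B). Edges now: 3
Op 4: add_edge(A, C). Edges now: 4
Op 5: add_edge(B, C). Edges now: 5
Op 6: add_edge(D, B). Edges now: 6
Compute levels (Kahn BFS):
  sources (in-degree 0): D
  process D: level=0
    D->A: in-degree(A)=0, level(A)=1, enqueue
    D->B: in-degree(B)=1, level(B)>=1
    D->C: in-degree(C)=2, level(C)>=1
  process A: level=1
    A->B: in-degree(B)=0, level(B)=2, enqueue
    A->C: in-degree(C)=1, level(C)>=2
  process B: level=2
    B->C: in-degree(C)=0, level(C)=3, enqueue
  process C: level=3
All levels: A:1, B:2, C:3, D:0
max level = 3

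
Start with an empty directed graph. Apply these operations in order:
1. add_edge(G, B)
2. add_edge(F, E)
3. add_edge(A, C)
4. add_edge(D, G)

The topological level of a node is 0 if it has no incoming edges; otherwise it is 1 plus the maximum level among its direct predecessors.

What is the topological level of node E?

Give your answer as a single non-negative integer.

Answer: 1

Derivation:
Op 1: add_edge(G, B). Edges now: 1
Op 2: add_edge(F, E). Edges now: 2
Op 3: add_edge(A, C). Edges now: 3
Op 4: add_edge(D, G). Edges now: 4
Compute levels (Kahn BFS):
  sources (in-degree 0): A, D, F
  process A: level=0
    A->C: in-degree(C)=0, level(C)=1, enqueue
  process D: level=0
    D->G: in-degree(G)=0, level(G)=1, enqueue
  process F: level=0
    F->E: in-degree(E)=0, level(E)=1, enqueue
  process C: level=1
  process G: level=1
    G->B: in-degree(B)=0, level(B)=2, enqueue
  process E: level=1
  process B: level=2
All levels: A:0, B:2, C:1, D:0, E:1, F:0, G:1
level(E) = 1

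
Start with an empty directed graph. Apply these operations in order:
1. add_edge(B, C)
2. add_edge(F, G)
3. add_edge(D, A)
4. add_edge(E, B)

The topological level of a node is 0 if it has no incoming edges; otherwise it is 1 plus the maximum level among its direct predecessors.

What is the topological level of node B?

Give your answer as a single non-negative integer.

Op 1: add_edge(B, C). Edges now: 1
Op 2: add_edge(F, G). Edges now: 2
Op 3: add_edge(D, A). Edges now: 3
Op 4: add_edge(E, B). Edges now: 4
Compute levels (Kahn BFS):
  sources (in-degree 0): D, E, F
  process D: level=0
    D->A: in-degree(A)=0, level(A)=1, enqueue
  process E: level=0
    E->B: in-degree(B)=0, level(B)=1, enqueue
  process F: level=0
    F->G: in-degree(G)=0, level(G)=1, enqueue
  process A: level=1
  process B: level=1
    B->C: in-degree(C)=0, level(C)=2, enqueue
  process G: level=1
  process C: level=2
All levels: A:1, B:1, C:2, D:0, E:0, F:0, G:1
level(B) = 1

Answer: 1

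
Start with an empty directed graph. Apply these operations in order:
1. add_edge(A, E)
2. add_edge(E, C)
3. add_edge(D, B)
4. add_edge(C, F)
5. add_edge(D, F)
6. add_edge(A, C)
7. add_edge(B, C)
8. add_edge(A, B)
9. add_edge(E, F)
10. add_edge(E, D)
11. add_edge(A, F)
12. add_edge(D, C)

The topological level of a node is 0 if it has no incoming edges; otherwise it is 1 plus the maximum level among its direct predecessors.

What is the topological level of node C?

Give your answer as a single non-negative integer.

Answer: 4

Derivation:
Op 1: add_edge(A, E). Edges now: 1
Op 2: add_edge(E, C). Edges now: 2
Op 3: add_edge(D, B). Edges now: 3
Op 4: add_edge(C, F). Edges now: 4
Op 5: add_edge(D, F). Edges now: 5
Op 6: add_edge(A, C). Edges now: 6
Op 7: add_edge(B, C). Edges now: 7
Op 8: add_edge(A, B). Edges now: 8
Op 9: add_edge(E, F). Edges now: 9
Op 10: add_edge(E, D). Edges now: 10
Op 11: add_edge(A, F). Edges now: 11
Op 12: add_edge(D, C). Edges now: 12
Compute levels (Kahn BFS):
  sources (in-degree 0): A
  process A: level=0
    A->B: in-degree(B)=1, level(B)>=1
    A->C: in-degree(C)=3, level(C)>=1
    A->E: in-degree(E)=0, level(E)=1, enqueue
    A->F: in-degree(F)=3, level(F)>=1
  process E: level=1
    E->C: in-degree(C)=2, level(C)>=2
    E->D: in-degree(D)=0, level(D)=2, enqueue
    E->F: in-degree(F)=2, level(F)>=2
  process D: level=2
    D->B: in-degree(B)=0, level(B)=3, enqueue
    D->C: in-degree(C)=1, level(C)>=3
    D->F: in-degree(F)=1, level(F)>=3
  process B: level=3
    B->C: in-degree(C)=0, level(C)=4, enqueue
  process C: level=4
    C->F: in-degree(F)=0, level(F)=5, enqueue
  process F: level=5
All levels: A:0, B:3, C:4, D:2, E:1, F:5
level(C) = 4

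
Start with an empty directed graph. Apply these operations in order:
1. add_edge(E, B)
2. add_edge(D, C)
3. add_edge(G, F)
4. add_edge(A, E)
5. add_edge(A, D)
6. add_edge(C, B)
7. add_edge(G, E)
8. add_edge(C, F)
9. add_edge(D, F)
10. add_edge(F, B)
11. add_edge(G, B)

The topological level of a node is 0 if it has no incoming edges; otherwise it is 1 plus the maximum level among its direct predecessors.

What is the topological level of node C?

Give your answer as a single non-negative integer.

Op 1: add_edge(E, B). Edges now: 1
Op 2: add_edge(D, C). Edges now: 2
Op 3: add_edge(G, F). Edges now: 3
Op 4: add_edge(A, E). Edges now: 4
Op 5: add_edge(A, D). Edges now: 5
Op 6: add_edge(C, B). Edges now: 6
Op 7: add_edge(G, E). Edges now: 7
Op 8: add_edge(C, F). Edges now: 8
Op 9: add_edge(D, F). Edges now: 9
Op 10: add_edge(F, B). Edges now: 10
Op 11: add_edge(G, B). Edges now: 11
Compute levels (Kahn BFS):
  sources (in-degree 0): A, G
  process A: level=0
    A->D: in-degree(D)=0, level(D)=1, enqueue
    A->E: in-degree(E)=1, level(E)>=1
  process G: level=0
    G->B: in-degree(B)=3, level(B)>=1
    G->E: in-degree(E)=0, level(E)=1, enqueue
    G->F: in-degree(F)=2, level(F)>=1
  process D: level=1
    D->C: in-degree(C)=0, level(C)=2, enqueue
    D->F: in-degree(F)=1, level(F)>=2
  process E: level=1
    E->B: in-degree(B)=2, level(B)>=2
  process C: level=2
    C->B: in-degree(B)=1, level(B)>=3
    C->F: in-degree(F)=0, level(F)=3, enqueue
  process F: level=3
    F->B: in-degree(B)=0, level(B)=4, enqueue
  process B: level=4
All levels: A:0, B:4, C:2, D:1, E:1, F:3, G:0
level(C) = 2

Answer: 2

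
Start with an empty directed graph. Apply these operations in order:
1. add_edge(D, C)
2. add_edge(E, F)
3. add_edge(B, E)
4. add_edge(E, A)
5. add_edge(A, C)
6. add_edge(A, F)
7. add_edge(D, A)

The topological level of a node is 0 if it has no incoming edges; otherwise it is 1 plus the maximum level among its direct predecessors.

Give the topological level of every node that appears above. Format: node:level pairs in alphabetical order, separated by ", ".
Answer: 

Op 1: add_edge(D, C). Edges now: 1
Op 2: add_edge(E, F). Edges now: 2
Op 3: add_edge(B, E). Edges now: 3
Op 4: add_edge(E, A). Edges now: 4
Op 5: add_edge(A, C). Edges now: 5
Op 6: add_edge(A, F). Edges now: 6
Op 7: add_edge(D, A). Edges now: 7
Compute levels (Kahn BFS):
  sources (in-degree 0): B, D
  process B: level=0
    B->E: in-degree(E)=0, level(E)=1, enqueue
  process D: level=0
    D->A: in-degree(A)=1, level(A)>=1
    D->C: in-degree(C)=1, level(C)>=1
  process E: level=1
    E->A: in-degree(A)=0, level(A)=2, enqueue
    E->F: in-degree(F)=1, level(F)>=2
  process A: level=2
    A->C: in-degree(C)=0, level(C)=3, enqueue
    A->F: in-degree(F)=0, level(F)=3, enqueue
  process C: level=3
  process F: level=3
All levels: A:2, B:0, C:3, D:0, E:1, F:3

Answer: A:2, B:0, C:3, D:0, E:1, F:3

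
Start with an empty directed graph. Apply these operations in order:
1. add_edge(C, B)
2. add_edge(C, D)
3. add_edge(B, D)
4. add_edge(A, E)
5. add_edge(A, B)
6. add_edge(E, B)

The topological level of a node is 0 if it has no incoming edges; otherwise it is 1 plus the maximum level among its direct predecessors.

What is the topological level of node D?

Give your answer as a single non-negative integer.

Answer: 3

Derivation:
Op 1: add_edge(C, B). Edges now: 1
Op 2: add_edge(C, D). Edges now: 2
Op 3: add_edge(B, D). Edges now: 3
Op 4: add_edge(A, E). Edges now: 4
Op 5: add_edge(A, B). Edges now: 5
Op 6: add_edge(E, B). Edges now: 6
Compute levels (Kahn BFS):
  sources (in-degree 0): A, C
  process A: level=0
    A->B: in-degree(B)=2, level(B)>=1
    A->E: in-degree(E)=0, level(E)=1, enqueue
  process C: level=0
    C->B: in-degree(B)=1, level(B)>=1
    C->D: in-degree(D)=1, level(D)>=1
  process E: level=1
    E->B: in-degree(B)=0, level(B)=2, enqueue
  process B: level=2
    B->D: in-degree(D)=0, level(D)=3, enqueue
  process D: level=3
All levels: A:0, B:2, C:0, D:3, E:1
level(D) = 3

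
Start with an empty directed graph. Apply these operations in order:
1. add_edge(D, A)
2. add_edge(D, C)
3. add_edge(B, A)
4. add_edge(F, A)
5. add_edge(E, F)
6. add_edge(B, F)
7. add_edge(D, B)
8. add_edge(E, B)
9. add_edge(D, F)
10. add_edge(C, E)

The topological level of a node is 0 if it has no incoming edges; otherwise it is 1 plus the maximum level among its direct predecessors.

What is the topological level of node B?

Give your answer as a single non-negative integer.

Op 1: add_edge(D, A). Edges now: 1
Op 2: add_edge(D, C). Edges now: 2
Op 3: add_edge(B, A). Edges now: 3
Op 4: add_edge(F, A). Edges now: 4
Op 5: add_edge(E, F). Edges now: 5
Op 6: add_edge(B, F). Edges now: 6
Op 7: add_edge(D, B). Edges now: 7
Op 8: add_edge(E, B). Edges now: 8
Op 9: add_edge(D, F). Edges now: 9
Op 10: add_edge(C, E). Edges now: 10
Compute levels (Kahn BFS):
  sources (in-degree 0): D
  process D: level=0
    D->A: in-degree(A)=2, level(A)>=1
    D->B: in-degree(B)=1, level(B)>=1
    D->C: in-degree(C)=0, level(C)=1, enqueue
    D->F: in-degree(F)=2, level(F)>=1
  process C: level=1
    C->E: in-degree(E)=0, level(E)=2, enqueue
  process E: level=2
    E->B: in-degree(B)=0, level(B)=3, enqueue
    E->F: in-degree(F)=1, level(F)>=3
  process B: level=3
    B->A: in-degree(A)=1, level(A)>=4
    B->F: in-degree(F)=0, level(F)=4, enqueue
  process F: level=4
    F->A: in-degree(A)=0, level(A)=5, enqueue
  process A: level=5
All levels: A:5, B:3, C:1, D:0, E:2, F:4
level(B) = 3

Answer: 3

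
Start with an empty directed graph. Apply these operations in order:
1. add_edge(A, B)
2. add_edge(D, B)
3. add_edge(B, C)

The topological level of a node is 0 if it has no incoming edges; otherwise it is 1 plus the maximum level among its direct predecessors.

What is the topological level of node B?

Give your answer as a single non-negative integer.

Answer: 1

Derivation:
Op 1: add_edge(A, B). Edges now: 1
Op 2: add_edge(D, B). Edges now: 2
Op 3: add_edge(B, C). Edges now: 3
Compute levels (Kahn BFS):
  sources (in-degree 0): A, D
  process A: level=0
    A->B: in-degree(B)=1, level(B)>=1
  process D: level=0
    D->B: in-degree(B)=0, level(B)=1, enqueue
  process B: level=1
    B->C: in-degree(C)=0, level(C)=2, enqueue
  process C: level=2
All levels: A:0, B:1, C:2, D:0
level(B) = 1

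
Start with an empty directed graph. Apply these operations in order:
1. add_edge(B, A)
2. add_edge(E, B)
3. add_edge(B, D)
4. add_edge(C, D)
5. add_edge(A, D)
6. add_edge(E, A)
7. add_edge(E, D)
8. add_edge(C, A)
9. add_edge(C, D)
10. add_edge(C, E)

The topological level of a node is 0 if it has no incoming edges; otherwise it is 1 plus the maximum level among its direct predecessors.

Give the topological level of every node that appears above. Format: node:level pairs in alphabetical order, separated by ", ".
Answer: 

Answer: A:3, B:2, C:0, D:4, E:1

Derivation:
Op 1: add_edge(B, A). Edges now: 1
Op 2: add_edge(E, B). Edges now: 2
Op 3: add_edge(B, D). Edges now: 3
Op 4: add_edge(C, D). Edges now: 4
Op 5: add_edge(A, D). Edges now: 5
Op 6: add_edge(E, A). Edges now: 6
Op 7: add_edge(E, D). Edges now: 7
Op 8: add_edge(C, A). Edges now: 8
Op 9: add_edge(C, D) (duplicate, no change). Edges now: 8
Op 10: add_edge(C, E). Edges now: 9
Compute levels (Kahn BFS):
  sources (in-degree 0): C
  process C: level=0
    C->A: in-degree(A)=2, level(A)>=1
    C->D: in-degree(D)=3, level(D)>=1
    C->E: in-degree(E)=0, level(E)=1, enqueue
  process E: level=1
    E->A: in-degree(A)=1, level(A)>=2
    E->B: in-degree(B)=0, level(B)=2, enqueue
    E->D: in-degree(D)=2, level(D)>=2
  process B: level=2
    B->A: in-degree(A)=0, level(A)=3, enqueue
    B->D: in-degree(D)=1, level(D)>=3
  process A: level=3
    A->D: in-degree(D)=0, level(D)=4, enqueue
  process D: level=4
All levels: A:3, B:2, C:0, D:4, E:1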